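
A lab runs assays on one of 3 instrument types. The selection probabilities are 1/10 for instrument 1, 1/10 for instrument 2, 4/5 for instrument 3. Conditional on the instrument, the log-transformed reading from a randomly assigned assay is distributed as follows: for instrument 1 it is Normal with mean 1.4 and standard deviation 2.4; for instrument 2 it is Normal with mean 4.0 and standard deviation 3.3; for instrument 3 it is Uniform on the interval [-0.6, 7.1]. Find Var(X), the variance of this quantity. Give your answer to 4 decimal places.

6.0041

Per component, 1: μ=1.4, E[X²]=7.72; 2: μ=4, E[X²]=26.89; 3: μ=3.25, E[X²]=15.5033.
E[X] = 0.1·1.4 + 0.1·4 + 0.8·3.25 = 3.14.
E[X²] = 0.1·7.72 + 0.1·26.89 + 0.8·15.5033 = 15.8637.
Var(X) = E[X²] − (E[X])² = 15.8637 − 9.8596 = 6.00407.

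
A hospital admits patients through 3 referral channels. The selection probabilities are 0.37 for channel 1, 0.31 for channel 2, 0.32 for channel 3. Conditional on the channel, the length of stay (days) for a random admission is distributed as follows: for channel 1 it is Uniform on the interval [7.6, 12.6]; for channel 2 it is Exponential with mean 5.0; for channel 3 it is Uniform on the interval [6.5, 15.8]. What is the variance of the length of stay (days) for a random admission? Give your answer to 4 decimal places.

17.6931

Per component, 1: μ=10.1, E[X²]=104.093; 2: μ=5, E[X²]=50; 3: μ=11.15, E[X²]=131.53.
E[X] = 0.37·10.1 + 0.31·5 + 0.32·11.15 = 8.855.
E[X²] = 0.37·104.093 + 0.31·50 + 0.32·131.53 = 96.1041.
Var(X) = E[X²] − (E[X])² = 96.1041 − 78.411 = 17.6931.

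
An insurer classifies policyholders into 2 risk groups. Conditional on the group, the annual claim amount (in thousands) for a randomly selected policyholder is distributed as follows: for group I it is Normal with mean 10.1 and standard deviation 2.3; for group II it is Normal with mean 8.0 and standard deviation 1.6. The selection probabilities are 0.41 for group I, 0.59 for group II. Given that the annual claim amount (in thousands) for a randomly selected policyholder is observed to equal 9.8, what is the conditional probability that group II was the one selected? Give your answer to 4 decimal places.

0.5256

Likelihoods f(9.8 | ·): I: 0.171984; II: 0.132423.
Posterior ∝ prior × likelihood. Numerator for II: 0.59·0.132423 = 0.0781295.
Normalizing constant: 0.41·0.171984 + 0.59·0.132423 = 0.148643.
P(II | observation) = 0.0781295 / 0.148643 = 0.525619.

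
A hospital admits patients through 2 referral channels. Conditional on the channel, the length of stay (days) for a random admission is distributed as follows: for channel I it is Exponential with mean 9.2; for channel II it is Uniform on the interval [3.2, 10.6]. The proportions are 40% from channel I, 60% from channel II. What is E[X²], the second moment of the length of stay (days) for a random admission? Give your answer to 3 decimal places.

For each component E[X²] = Var + (mean)², giving I: 169.28; II: 52.1733.
Overall E[X²] = 0.4·169.28 + 0.6·52.1733 = 99.016.

99.016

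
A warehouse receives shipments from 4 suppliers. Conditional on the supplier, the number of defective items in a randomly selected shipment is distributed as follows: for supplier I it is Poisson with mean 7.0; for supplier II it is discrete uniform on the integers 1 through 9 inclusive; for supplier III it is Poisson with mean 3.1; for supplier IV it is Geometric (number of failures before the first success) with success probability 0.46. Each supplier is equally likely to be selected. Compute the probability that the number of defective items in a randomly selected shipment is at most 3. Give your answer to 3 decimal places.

Conditional on each supplier, P(X ≤ 3): I: 0.0817654; II: 0.333333; III: 0.62484; IV: 0.914969.
By total probability, P(X ≤ 3) = 0.25·0.0817654 + 0.25·0.333333 + 0.25·0.62484 + 0.25·0.914969 = 0.488727.

0.489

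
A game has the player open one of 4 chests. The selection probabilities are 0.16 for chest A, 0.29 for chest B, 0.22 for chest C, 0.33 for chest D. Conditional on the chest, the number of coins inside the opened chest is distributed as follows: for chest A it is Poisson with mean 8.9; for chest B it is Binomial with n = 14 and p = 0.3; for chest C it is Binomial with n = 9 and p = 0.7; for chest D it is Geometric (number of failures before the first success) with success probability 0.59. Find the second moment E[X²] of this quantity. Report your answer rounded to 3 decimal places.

For each component E[X²] = Var + (mean)², giving A: 88.11; B: 20.58; C: 41.58; D: 1.66073.
Overall E[X²] = 0.16·88.11 + 0.29·20.58 + 0.22·41.58 + 0.33·1.66073 = 29.7614.

29.761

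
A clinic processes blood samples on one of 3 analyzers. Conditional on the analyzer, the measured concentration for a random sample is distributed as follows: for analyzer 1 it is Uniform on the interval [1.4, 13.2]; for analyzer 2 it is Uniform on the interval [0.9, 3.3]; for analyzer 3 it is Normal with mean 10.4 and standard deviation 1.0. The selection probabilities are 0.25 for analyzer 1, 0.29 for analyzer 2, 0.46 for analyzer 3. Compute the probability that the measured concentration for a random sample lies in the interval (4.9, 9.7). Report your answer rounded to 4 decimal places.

0.2130

Conditional on each analyzer, P(4.9 < X < 9.7): 1: 0.40678; 2: 0; 3: 0.241964.
By total probability, P(4.9 < X < 9.7) = 0.25·0.40678 + 0.29·0 + 0.46·0.241964 = 0.212998.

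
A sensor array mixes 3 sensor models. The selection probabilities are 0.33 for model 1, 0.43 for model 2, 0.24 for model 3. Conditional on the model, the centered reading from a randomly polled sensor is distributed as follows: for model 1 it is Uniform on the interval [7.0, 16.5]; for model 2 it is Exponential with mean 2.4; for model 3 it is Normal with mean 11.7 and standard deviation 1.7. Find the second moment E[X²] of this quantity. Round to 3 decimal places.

86.543

For each component E[X²] = Var + (mean)², giving 1: 145.583; 2: 11.52; 3: 139.78.
Overall E[X²] = 0.33·145.583 + 0.43·11.52 + 0.24·139.78 = 86.5433.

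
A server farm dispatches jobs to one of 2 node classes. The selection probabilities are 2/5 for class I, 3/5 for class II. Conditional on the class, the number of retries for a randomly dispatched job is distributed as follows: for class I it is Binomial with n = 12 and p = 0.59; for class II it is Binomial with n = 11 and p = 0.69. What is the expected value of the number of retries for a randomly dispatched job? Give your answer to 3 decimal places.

Component means — I: 7.08; II: 7.59.
E[X] = 0.4·7.08 + 0.6·7.59 = 7.386.

7.386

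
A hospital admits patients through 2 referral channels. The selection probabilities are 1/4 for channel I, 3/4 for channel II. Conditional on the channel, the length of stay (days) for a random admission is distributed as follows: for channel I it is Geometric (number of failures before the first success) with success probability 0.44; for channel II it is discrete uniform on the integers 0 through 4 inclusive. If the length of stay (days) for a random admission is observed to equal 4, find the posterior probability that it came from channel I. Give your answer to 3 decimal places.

Likelihoods P(X=4 | ·): I: 0.0432718; II: 0.2.
Posterior ∝ prior × likelihood. Numerator for I: 0.25·0.0432718 = 0.0108179.
Normalizing constant: 0.25·0.0432718 + 0.75·0.2 = 0.160818.
P(I | observation) = 0.0108179 / 0.160818 = 0.0672683.

0.067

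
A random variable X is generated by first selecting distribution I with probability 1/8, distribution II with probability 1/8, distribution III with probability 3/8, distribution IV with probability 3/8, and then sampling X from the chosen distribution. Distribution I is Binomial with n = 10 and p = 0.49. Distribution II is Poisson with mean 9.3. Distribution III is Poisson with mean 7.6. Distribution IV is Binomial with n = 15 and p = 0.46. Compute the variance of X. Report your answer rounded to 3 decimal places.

Per component, I: μ=4.9, E[X²]=26.509; II: μ=9.3, E[X²]=95.79; III: μ=7.6, E[X²]=65.36; IV: μ=6.9, E[X²]=51.336.
E[X] = 0.125·4.9 + 0.125·9.3 + 0.375·7.6 + 0.375·6.9 = 7.2125.
E[X²] = 0.125·26.509 + 0.125·95.79 + 0.375·65.36 + 0.375·51.336 = 59.0484.
Var(X) = E[X²] − (E[X])² = 59.0484 − 52.0202 = 7.02822.

7.028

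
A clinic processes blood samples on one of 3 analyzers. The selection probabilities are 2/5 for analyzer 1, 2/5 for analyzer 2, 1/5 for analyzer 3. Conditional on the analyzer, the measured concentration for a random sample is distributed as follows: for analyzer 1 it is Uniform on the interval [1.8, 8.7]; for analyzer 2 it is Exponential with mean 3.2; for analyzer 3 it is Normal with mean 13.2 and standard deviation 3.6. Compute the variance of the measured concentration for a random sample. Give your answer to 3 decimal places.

Per component, 1: μ=5.25, E[X²]=31.53; 2: μ=3.2, E[X²]=20.48; 3: μ=13.2, E[X²]=187.2.
E[X] = 0.4·5.25 + 0.4·3.2 + 0.2·13.2 = 6.02.
E[X²] = 0.4·31.53 + 0.4·20.48 + 0.2·187.2 = 58.244.
Var(X) = E[X²] − (E[X])² = 58.244 − 36.2404 = 22.0036.

22.004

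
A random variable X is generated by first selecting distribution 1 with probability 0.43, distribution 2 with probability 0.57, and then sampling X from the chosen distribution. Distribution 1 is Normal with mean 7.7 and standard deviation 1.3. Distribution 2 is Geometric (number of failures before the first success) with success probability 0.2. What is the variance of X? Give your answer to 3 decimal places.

Per component, 1: μ=7.7, E[X²]=60.98; 2: μ=4, E[X²]=36.
E[X] = 0.43·7.7 + 0.57·4 = 5.591.
E[X²] = 0.43·60.98 + 0.57·36 = 46.7414.
Var(X) = E[X²] − (E[X])² = 46.7414 − 31.2593 = 15.4821.

15.482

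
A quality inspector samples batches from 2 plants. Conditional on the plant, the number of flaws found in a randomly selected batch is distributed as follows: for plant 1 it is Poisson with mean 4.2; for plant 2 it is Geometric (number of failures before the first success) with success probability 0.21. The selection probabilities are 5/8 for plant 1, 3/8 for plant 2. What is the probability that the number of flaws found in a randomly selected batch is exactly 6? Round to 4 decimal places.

0.0906

Conditional on each plant, P(X = 6): 1: 0.114321; 2: 0.0510484.
By total probability, P(X = 6) = 0.625·0.114321 + 0.375·0.0510484 = 0.0905938.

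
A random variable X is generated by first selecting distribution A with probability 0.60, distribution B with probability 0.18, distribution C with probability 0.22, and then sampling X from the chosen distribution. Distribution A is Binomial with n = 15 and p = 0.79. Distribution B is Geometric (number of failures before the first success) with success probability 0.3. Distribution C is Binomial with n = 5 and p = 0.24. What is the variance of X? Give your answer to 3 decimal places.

27.898

Per component, A: μ=11.85, E[X²]=142.911; B: μ=2.33333, E[X²]=13.2222; C: μ=1.2, E[X²]=2.352.
E[X] = 0.6·11.85 + 0.18·2.33333 + 0.22·1.2 = 7.794.
E[X²] = 0.6·142.911 + 0.18·13.2222 + 0.22·2.352 = 88.644.
Var(X) = E[X²] − (E[X])² = 88.644 − 60.7464 = 27.8976.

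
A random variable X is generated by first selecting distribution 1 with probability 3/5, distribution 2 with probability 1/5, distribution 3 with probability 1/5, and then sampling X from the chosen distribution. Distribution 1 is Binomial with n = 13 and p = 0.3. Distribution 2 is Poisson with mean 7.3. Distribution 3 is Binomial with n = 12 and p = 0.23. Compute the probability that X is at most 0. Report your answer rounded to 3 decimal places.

0.015

Conditional on each component, P(X ≤ 0): 1: 0.0096889; 2: 0.000675539; 3: 0.0434399.
By total probability, P(X ≤ 0) = 0.6·0.0096889 + 0.2·0.000675539 + 0.2·0.0434399 = 0.0146364.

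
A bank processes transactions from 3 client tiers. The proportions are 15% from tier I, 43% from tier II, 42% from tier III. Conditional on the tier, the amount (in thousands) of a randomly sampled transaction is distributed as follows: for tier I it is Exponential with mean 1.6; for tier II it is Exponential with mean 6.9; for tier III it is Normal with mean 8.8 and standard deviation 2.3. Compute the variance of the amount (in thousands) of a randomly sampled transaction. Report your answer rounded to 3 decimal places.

Per component, I: μ=1.6, E[X²]=5.12; II: μ=6.9, E[X²]=95.22; III: μ=8.8, E[X²]=82.73.
E[X] = 0.15·1.6 + 0.43·6.9 + 0.42·8.8 = 6.903.
E[X²] = 0.15·5.12 + 0.43·95.22 + 0.42·82.73 = 76.4592.
Var(X) = E[X²] − (E[X])² = 76.4592 − 47.6514 = 28.8078.

28.808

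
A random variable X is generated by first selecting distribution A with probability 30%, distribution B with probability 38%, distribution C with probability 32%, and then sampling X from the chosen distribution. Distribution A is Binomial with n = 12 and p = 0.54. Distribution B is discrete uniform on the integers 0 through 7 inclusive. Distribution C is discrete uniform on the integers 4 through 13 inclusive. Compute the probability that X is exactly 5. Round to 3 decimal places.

Conditional on each component, P(X = 5): A: 0.158489; B: 0.125; C: 0.1.
By total probability, P(X = 5) = 0.3·0.158489 + 0.38·0.125 + 0.32·0.1 = 0.127047.

0.127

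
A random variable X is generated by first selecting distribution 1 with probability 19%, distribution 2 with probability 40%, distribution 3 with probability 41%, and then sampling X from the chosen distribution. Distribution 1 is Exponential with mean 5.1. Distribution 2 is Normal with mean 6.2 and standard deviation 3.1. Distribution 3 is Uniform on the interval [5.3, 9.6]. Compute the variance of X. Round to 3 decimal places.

10.196

Per component, 1: μ=5.1, E[X²]=52.02; 2: μ=6.2, E[X²]=48.05; 3: μ=7.45, E[X²]=57.0433.
E[X] = 0.19·5.1 + 0.4·6.2 + 0.41·7.45 = 6.5035.
E[X²] = 0.19·52.02 + 0.4·48.05 + 0.41·57.0433 = 52.4916.
Var(X) = E[X²] − (E[X])² = 52.4916 − 42.2955 = 10.1961.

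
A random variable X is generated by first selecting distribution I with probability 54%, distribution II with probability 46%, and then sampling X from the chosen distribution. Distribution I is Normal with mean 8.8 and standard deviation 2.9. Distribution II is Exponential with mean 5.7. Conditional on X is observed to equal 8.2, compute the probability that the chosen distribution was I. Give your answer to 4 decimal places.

Likelihoods f(8.2 | ·): I: 0.134653; II: 0.0416247.
Posterior ∝ prior × likelihood. Numerator for I: 0.54·0.134653 = 0.0727128.
Normalizing constant: 0.54·0.134653 + 0.46·0.0416247 = 0.0918601.
P(I | observation) = 0.0727128 / 0.0918601 = 0.79156.

0.7916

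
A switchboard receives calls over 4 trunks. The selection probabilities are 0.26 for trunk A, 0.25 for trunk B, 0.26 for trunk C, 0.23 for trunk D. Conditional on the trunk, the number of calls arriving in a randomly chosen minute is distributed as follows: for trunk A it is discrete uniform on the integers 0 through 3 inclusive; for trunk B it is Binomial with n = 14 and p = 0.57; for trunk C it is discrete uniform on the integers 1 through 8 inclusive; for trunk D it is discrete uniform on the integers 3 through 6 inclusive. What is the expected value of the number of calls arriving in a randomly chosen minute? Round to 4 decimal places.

Component means — A: 1.5; B: 7.98; C: 4.5; D: 4.5.
E[X] = 0.26·1.5 + 0.25·7.98 + 0.26·4.5 + 0.23·4.5 = 4.59.

4.5900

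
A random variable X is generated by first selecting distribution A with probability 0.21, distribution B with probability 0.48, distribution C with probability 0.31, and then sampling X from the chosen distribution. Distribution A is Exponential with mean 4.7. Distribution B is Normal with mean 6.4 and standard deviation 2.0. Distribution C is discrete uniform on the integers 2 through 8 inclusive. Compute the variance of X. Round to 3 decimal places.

Per component, A: μ=4.7, E[X²]=44.18; B: μ=6.4, E[X²]=44.96; C: μ=5, E[X²]=29.
E[X] = 0.21·4.7 + 0.48·6.4 + 0.31·5 = 5.609.
E[X²] = 0.21·44.18 + 0.48·44.96 + 0.31·29 = 39.8486.
Var(X) = E[X²] − (E[X])² = 39.8486 − 31.4609 = 8.38772.

8.388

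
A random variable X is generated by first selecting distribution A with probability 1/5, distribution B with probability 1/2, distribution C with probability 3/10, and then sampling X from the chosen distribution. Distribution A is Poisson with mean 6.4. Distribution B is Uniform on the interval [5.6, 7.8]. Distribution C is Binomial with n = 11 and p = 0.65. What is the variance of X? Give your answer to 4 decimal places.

Per component, A: μ=6.4, E[X²]=47.36; B: μ=6.7, E[X²]=45.2933; C: μ=7.15, E[X²]=53.625.
E[X] = 0.2·6.4 + 0.5·6.7 + 0.3·7.15 = 6.775.
E[X²] = 0.2·47.36 + 0.5·45.2933 + 0.3·53.625 = 48.2062.
Var(X) = E[X²] − (E[X])² = 48.2062 − 45.9006 = 2.30554.

2.3055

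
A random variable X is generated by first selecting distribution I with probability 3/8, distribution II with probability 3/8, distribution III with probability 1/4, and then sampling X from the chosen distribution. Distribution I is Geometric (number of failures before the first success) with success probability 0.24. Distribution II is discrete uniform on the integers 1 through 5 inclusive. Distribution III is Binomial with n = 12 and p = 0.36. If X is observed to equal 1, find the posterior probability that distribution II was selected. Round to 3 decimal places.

0.495

Likelihoods P(X=1 | ·): I: 0.1824; II: 0.2; III: 0.031876.
Posterior ∝ prior × likelihood. Numerator for II: 0.375·0.2 = 0.075.
Normalizing constant: 0.375·0.1824 + 0.375·0.2 + 0.25·0.031876 = 0.151369.
P(II | observation) = 0.075 / 0.151369 = 0.495478.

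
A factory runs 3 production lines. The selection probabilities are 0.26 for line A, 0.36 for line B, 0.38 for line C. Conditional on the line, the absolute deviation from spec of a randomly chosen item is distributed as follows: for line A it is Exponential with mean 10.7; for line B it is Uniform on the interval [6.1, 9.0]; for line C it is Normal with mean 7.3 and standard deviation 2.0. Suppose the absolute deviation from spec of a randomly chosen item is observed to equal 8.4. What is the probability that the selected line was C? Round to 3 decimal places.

0.325

Likelihoods f(8.4 | ·): A: 0.042626; B: 0.344828; C: 0.171472.
Posterior ∝ prior × likelihood. Numerator for C: 0.38·0.171472 = 0.0651593.
Normalizing constant: 0.26·0.042626 + 0.36·0.344828 + 0.38·0.171472 = 0.20038.
P(C | observation) = 0.0651593 / 0.20038 = 0.325179.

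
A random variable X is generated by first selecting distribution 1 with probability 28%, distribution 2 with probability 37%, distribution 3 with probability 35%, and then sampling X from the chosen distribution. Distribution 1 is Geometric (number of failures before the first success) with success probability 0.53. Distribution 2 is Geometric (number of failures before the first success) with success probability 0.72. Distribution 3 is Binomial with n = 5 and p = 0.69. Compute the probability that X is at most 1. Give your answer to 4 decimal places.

Conditional on each component, P(X ≤ 1): 1: 0.7791; 2: 0.9216; 3: 0.0347244.
By total probability, P(X ≤ 1) = 0.28·0.7791 + 0.37·0.9216 + 0.35·0.0347244 = 0.571294.

0.5713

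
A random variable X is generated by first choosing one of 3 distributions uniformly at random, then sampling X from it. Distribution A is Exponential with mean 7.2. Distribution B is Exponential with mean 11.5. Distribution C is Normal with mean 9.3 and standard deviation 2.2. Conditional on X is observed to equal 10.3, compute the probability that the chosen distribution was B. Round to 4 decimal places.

Likelihoods f(10.3 | ·): A: 0.0332189; B: 0.0355079; C: 0.163539.
Posterior ∝ prior × likelihood. Numerator for B: 0.333333·0.0355079 = 0.011836.
Normalizing constant: 0.333333·0.0332189 + 0.333333·0.0355079 + 0.333333·0.163539 = 0.0774221.
P(B | observation) = 0.011836 / 0.0774221 = 0.152876.

0.1529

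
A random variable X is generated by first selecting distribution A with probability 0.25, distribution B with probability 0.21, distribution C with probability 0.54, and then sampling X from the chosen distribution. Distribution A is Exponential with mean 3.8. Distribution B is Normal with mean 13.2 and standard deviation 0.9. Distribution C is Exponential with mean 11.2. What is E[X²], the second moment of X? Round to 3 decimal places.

179.456

For each component E[X²] = Var + (mean)², giving A: 28.88; B: 175.05; C: 250.88.
Overall E[X²] = 0.25·28.88 + 0.21·175.05 + 0.54·250.88 = 179.456.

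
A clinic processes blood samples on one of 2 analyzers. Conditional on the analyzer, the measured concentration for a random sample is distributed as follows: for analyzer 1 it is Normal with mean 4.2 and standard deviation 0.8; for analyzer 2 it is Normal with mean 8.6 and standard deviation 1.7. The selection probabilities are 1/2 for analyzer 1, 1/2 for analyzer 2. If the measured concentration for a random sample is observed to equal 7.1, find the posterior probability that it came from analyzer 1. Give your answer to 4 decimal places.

Likelihoods f(7.1 | ·): 1: 0.000698827; 2: 0.159002.
Posterior ∝ prior × likelihood. Numerator for 1: 0.5·0.000698827 = 0.000349413.
Normalizing constant: 0.5·0.000698827 + 0.5·0.159002 = 0.0798503.
P(1 | observation) = 0.000349413 / 0.0798503 = 0.00437586.

0.0044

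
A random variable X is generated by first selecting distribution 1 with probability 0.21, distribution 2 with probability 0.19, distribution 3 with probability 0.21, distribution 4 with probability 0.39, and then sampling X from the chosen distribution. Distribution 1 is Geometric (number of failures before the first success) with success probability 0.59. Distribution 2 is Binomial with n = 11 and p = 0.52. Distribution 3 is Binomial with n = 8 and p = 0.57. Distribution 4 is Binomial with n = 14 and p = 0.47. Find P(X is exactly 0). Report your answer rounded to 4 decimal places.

0.1243

Conditional on each component, P(X = 0): 1: 0.59; 2: 0.00031164; 3: 0.00116882; 4: 0.000137995.
By total probability, P(X = 0) = 0.21·0.59 + 0.19·0.00031164 + 0.21·0.00116882 + 0.39·0.000137995 = 0.124258.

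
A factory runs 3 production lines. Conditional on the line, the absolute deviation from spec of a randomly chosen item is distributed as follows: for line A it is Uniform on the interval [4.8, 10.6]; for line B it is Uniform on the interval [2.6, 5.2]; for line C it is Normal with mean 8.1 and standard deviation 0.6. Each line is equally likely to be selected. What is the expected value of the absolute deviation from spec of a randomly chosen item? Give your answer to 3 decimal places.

Component means — A: 7.7; B: 3.9; C: 8.1.
E[X] = 0.333333·7.7 + 0.333333·3.9 + 0.333333·8.1 = 6.56667.

6.567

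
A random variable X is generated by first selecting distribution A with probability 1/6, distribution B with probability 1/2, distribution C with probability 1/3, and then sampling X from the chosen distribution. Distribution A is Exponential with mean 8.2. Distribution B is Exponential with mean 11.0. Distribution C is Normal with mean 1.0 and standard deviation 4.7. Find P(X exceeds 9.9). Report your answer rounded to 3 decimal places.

Conditional on each component, P(X > 9.9): A: 0.298998; B: 0.40657; C: 0.0291379.
By total probability, P(X > 9.9) = 0.166667·0.298998 + 0.5·0.40657 + 0.333333·0.0291379 = 0.262831.

0.263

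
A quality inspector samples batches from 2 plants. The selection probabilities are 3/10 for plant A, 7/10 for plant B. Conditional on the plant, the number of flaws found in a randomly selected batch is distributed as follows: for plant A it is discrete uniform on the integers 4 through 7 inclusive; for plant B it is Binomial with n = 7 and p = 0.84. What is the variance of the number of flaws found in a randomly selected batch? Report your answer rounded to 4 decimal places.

Per component, A: μ=5.5, E[X²]=31.5; B: μ=5.88, E[X²]=35.5152.
E[X] = 0.3·5.5 + 0.7·5.88 = 5.766.
E[X²] = 0.3·31.5 + 0.7·35.5152 = 34.3106.
Var(X) = E[X²] − (E[X])² = 34.3106 − 33.2468 = 1.06388.

1.0639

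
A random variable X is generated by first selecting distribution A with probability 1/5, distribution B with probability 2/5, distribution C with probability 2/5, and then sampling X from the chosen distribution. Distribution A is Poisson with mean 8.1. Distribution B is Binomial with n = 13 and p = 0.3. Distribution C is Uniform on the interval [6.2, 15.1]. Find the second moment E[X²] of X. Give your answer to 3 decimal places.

69.927

For each component E[X²] = Var + (mean)², giving A: 73.71; B: 17.94; C: 120.023.
Overall E[X²] = 0.2·73.71 + 0.4·17.94 + 0.4·120.023 = 69.9273.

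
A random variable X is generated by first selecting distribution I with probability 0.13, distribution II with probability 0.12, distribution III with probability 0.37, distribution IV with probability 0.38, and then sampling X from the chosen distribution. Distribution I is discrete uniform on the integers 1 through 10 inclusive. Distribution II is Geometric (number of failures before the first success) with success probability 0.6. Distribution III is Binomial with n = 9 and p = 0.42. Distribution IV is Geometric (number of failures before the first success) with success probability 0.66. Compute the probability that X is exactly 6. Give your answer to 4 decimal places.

Conditional on each component, P(X = 6): I: 0.1; II: 0.0024576; III: 0.089962; IV: 0.00101957.
By total probability, P(X = 6) = 0.13·0.1 + 0.12·0.0024576 + 0.37·0.089962 + 0.38·0.00101957 = 0.0469683.

0.0470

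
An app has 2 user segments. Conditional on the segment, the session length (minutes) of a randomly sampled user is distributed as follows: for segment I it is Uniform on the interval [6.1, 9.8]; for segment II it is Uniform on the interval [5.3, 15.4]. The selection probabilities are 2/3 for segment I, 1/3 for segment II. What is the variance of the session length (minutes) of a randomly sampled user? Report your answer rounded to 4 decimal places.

4.8742

Per component, I: μ=7.95, E[X²]=64.3433; II: μ=10.35, E[X²]=115.623.
E[X] = 0.666667·7.95 + 0.333333·10.35 = 8.75.
E[X²] = 0.666667·64.3433 + 0.333333·115.623 = 81.4367.
Var(X) = E[X²] − (E[X])² = 81.4367 − 76.5625 = 4.87417.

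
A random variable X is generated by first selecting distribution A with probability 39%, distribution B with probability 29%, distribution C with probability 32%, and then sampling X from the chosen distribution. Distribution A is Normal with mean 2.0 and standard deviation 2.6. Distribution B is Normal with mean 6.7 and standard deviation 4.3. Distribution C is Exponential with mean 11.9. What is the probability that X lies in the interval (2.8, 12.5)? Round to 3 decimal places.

0.500

Conditional on each component, P(2.8 < X < 12.5): A: 0.379131; B: 0.729096; C: 0.440548.
By total probability, P(2.8 < X < 12.5) = 0.39·0.379131 + 0.29·0.729096 + 0.32·0.440548 = 0.500274.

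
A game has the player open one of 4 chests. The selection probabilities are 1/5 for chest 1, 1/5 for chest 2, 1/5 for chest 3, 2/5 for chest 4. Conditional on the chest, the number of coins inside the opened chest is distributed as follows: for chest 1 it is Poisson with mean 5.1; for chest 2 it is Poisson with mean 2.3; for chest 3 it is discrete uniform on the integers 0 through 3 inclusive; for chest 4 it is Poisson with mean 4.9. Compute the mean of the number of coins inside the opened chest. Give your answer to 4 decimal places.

Component means — 1: 5.1; 2: 2.3; 3: 1.5; 4: 4.9.
E[X] = 0.2·5.1 + 0.2·2.3 + 0.2·1.5 + 0.4·4.9 = 3.74.

3.7400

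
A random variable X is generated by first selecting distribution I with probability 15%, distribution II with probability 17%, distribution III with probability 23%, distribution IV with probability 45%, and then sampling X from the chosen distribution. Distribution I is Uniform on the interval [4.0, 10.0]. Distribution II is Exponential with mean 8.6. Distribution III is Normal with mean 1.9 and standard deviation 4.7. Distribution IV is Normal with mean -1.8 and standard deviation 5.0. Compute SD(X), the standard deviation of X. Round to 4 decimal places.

Per component, I: μ=7, E[X²]=52; II: μ=8.6, E[X²]=147.92; III: μ=1.9, E[X²]=25.7; IV: μ=-1.8, E[X²]=28.24.
E[X] = 0.15·7 + 0.17·8.6 + 0.23·1.9 + 0.45·-1.8 = 2.139.
E[X²] = 0.15·52 + 0.17·147.92 + 0.23·25.7 + 0.45·28.24 = 51.5654.
Var(X) = E[X²] − (E[X])² = 51.5654 − 4.57532 = 46.9901.
SD(X) = √46.9901 = 6.85493.

6.8549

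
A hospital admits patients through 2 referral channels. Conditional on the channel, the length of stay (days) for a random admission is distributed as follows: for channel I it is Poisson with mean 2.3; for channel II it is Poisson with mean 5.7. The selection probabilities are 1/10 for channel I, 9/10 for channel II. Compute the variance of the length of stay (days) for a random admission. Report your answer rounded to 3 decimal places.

6.400

Per component, I: μ=2.3, E[X²]=7.59; II: μ=5.7, E[X²]=38.19.
E[X] = 0.1·2.3 + 0.9·5.7 = 5.36.
E[X²] = 0.1·7.59 + 0.9·38.19 = 35.13.
Var(X) = E[X²] − (E[X])² = 35.13 − 28.7296 = 6.4004.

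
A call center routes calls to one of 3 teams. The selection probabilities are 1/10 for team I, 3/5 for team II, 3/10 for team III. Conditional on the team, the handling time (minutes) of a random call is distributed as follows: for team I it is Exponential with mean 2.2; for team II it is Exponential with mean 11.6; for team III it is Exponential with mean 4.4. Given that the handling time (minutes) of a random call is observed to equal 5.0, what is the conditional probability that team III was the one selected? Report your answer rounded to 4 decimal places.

0.3637

Likelihoods f(5.0 | ·): I: 0.0468322; II: 0.0560204; III: 0.0729509.
Posterior ∝ prior × likelihood. Numerator for III: 0.3·0.0729509 = 0.0218853.
Normalizing constant: 0.1·0.0468322 + 0.6·0.0560204 + 0.3·0.0729509 = 0.0601807.
P(III | observation) = 0.0218853 / 0.0601807 = 0.363659.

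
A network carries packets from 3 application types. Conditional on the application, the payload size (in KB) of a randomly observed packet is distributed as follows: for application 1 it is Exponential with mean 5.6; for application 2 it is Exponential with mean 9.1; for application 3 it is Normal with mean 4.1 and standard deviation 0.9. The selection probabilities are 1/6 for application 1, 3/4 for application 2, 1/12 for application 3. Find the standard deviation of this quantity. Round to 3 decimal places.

Per component, 1: μ=5.6, E[X²]=62.72; 2: μ=9.1, E[X²]=165.62; 3: μ=4.1, E[X²]=17.62.
E[X] = 0.166667·5.6 + 0.75·9.1 + 0.0833333·4.1 = 8.1.
E[X²] = 0.166667·62.72 + 0.75·165.62 + 0.0833333·17.62 = 136.137.
Var(X) = E[X²] − (E[X])² = 136.137 − 65.61 = 70.5267.
SD(X) = √70.5267 = 8.39802.

8.398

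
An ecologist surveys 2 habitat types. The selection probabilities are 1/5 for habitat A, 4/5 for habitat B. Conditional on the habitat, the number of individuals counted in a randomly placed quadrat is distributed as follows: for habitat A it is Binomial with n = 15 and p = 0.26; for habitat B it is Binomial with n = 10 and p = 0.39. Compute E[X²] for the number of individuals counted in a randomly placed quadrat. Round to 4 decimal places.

For each component E[X²] = Var + (mean)², giving A: 18.096; B: 17.589.
Overall E[X²] = 0.2·18.096 + 0.8·17.589 = 17.6904.

17.6904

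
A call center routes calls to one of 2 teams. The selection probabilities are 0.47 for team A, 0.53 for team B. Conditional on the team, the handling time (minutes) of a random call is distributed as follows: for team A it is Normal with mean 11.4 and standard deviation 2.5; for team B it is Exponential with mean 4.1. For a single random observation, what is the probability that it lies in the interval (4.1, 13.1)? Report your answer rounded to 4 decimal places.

Conditional on each team, P(4.1 < X < 13.1): A: 0.749998; B: 0.326918.
By total probability, P(4.1 < X < 13.1) = 0.47·0.749998 + 0.53·0.326918 = 0.525765.

0.5258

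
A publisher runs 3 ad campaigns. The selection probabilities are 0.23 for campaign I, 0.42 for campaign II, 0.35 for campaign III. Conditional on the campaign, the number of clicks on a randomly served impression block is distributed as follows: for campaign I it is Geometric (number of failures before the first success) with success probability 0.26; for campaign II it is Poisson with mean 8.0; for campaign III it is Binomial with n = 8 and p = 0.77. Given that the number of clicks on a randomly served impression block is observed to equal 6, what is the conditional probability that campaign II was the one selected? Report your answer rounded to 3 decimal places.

0.303

Likelihoods P(X=6 | ·): I: 0.0426937; II: 0.122138; III: 0.308715.
Posterior ∝ prior × likelihood. Numerator for II: 0.42·0.122138 = 0.0512981.
Normalizing constant: 0.23·0.0426937 + 0.42·0.122138 + 0.35·0.308715 = 0.169168.
P(II | observation) = 0.0512981 / 0.169168 = 0.303237.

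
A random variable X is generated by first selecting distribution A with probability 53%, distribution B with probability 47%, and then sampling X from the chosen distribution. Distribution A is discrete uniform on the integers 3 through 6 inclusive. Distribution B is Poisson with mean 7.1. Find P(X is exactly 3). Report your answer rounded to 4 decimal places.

Conditional on each component, P(X = 3): A: 0.25; B: 0.049219.
By total probability, P(X = 3) = 0.53·0.25 + 0.47·0.049219 = 0.155633.

0.1556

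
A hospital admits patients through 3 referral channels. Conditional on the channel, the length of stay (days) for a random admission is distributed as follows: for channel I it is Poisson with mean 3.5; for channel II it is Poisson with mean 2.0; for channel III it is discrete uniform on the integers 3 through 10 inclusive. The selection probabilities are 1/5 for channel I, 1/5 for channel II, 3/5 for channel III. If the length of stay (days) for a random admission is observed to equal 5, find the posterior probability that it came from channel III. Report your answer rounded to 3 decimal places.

Likelihoods P(X=5 | ·): I: 0.132169; II: 0.0360894; III: 0.125.
Posterior ∝ prior × likelihood. Numerator for III: 0.6·0.125 = 0.075.
Normalizing constant: 0.2·0.132169 + 0.2·0.0360894 + 0.6·0.125 = 0.108652.
P(III | observation) = 0.075 / 0.108652 = 0.69028.

0.690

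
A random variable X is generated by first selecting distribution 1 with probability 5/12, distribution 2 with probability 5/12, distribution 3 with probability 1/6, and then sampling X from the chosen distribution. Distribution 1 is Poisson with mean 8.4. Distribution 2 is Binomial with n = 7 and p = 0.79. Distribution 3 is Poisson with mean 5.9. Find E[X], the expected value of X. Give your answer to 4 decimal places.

6.7875

Component means — 1: 8.4; 2: 5.53; 3: 5.9.
E[X] = 0.416667·8.4 + 0.416667·5.53 + 0.166667·5.9 = 6.7875.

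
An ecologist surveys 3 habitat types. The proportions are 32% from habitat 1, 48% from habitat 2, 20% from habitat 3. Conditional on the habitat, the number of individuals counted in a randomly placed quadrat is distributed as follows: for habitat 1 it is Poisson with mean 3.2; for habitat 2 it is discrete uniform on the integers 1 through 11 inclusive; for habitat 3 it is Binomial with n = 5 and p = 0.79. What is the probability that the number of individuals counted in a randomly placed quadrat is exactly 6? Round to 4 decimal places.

0.0631

Conditional on each habitat, P(X = 6): 1: 0.060789; 2: 0.0909091; 3: 0.
By total probability, P(X = 6) = 0.32·0.060789 + 0.48·0.0909091 + 0.2·0 = 0.0630888.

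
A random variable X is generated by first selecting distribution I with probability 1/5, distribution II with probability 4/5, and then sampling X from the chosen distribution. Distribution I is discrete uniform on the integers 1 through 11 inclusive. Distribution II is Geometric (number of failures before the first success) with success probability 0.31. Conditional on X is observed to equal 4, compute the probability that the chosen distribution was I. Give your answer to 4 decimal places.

0.2444

Likelihoods P(X=4 | ·): I: 0.0909091; II: 0.0702681.
Posterior ∝ prior × likelihood. Numerator for I: 0.2·0.0909091 = 0.0181818.
Normalizing constant: 0.2·0.0909091 + 0.8·0.0702681 = 0.0743963.
P(I | observation) = 0.0181818 / 0.0743963 = 0.244392.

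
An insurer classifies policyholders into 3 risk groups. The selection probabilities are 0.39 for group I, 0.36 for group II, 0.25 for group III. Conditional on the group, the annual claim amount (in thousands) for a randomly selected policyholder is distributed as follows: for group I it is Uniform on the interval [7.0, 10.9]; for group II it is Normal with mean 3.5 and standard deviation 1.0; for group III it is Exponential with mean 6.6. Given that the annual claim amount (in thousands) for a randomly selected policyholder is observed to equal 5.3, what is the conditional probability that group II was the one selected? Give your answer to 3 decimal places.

0.626

Likelihoods f(5.3 | ·): I: 0; II: 0.0789502; III: 0.0678742.
Posterior ∝ prior × likelihood. Numerator for II: 0.36·0.0789502 = 0.0284221.
Normalizing constant: 0.39·0 + 0.36·0.0789502 + 0.25·0.0678742 = 0.0453906.
P(II | observation) = 0.0284221 / 0.0453906 = 0.626166.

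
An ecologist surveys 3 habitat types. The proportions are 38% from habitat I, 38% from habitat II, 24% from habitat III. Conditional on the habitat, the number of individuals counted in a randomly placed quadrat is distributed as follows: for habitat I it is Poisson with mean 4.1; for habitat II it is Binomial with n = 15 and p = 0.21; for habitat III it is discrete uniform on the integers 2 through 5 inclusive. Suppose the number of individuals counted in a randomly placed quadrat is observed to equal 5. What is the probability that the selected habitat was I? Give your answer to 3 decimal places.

Likelihoods P(X=5 | ·): I: 0.160004; II: 0.116124; III: 0.25.
Posterior ∝ prior × likelihood. Numerator for I: 0.38·0.160004 = 0.0608015.
Normalizing constant: 0.38·0.160004 + 0.38·0.116124 + 0.24·0.25 = 0.164929.
P(I | observation) = 0.0608015 / 0.164929 = 0.368653.

0.369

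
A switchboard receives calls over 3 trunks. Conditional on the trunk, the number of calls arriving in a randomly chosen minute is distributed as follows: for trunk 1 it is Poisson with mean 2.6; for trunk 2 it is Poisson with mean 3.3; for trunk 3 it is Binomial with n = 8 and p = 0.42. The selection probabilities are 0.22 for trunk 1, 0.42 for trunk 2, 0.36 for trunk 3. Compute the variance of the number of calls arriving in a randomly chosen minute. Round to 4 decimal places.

Per component, 1: μ=2.6, E[X²]=9.36; 2: μ=3.3, E[X²]=14.19; 3: μ=3.36, E[X²]=13.2384.
E[X] = 0.22·2.6 + 0.42·3.3 + 0.36·3.36 = 3.1676.
E[X²] = 0.22·9.36 + 0.42·14.19 + 0.36·13.2384 = 12.7848.
Var(X) = E[X²] − (E[X])² = 12.7848 − 10.0337 = 2.75113.

2.7511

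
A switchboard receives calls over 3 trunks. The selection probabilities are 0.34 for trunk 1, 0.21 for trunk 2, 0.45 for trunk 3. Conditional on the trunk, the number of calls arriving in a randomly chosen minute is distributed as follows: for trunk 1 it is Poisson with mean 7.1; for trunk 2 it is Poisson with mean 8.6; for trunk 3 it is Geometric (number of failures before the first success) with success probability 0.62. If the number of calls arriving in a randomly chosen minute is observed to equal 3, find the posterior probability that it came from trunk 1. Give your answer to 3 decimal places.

0.463

Likelihoods P(X=3 | ·): 1: 0.049219; 2: 0.0195169; 3: 0.0340206.
Posterior ∝ prior × likelihood. Numerator for 1: 0.34·0.049219 = 0.0167345.
Normalizing constant: 0.34·0.049219 + 0.21·0.0195169 + 0.45·0.0340206 = 0.0361423.
P(1 | observation) = 0.0167345 / 0.0361423 = 0.463016.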